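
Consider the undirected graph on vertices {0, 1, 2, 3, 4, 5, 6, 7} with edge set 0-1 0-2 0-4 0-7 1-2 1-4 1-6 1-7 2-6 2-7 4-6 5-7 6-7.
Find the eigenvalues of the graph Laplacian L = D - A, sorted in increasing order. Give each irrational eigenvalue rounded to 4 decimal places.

Each diagonal entry of L is the vertex degree and each off-diagonal entry is -1 where an edge is present, 0 otherwise; in the order [0, 1, 2, 3, 4, 5, 6, 7] the diagonal is [4, 5, 4, 0, 3, 1, 4, 5]. The multiplicity of 0 as a Laplacian eigenvalue equals the number of connected components. The 2 zero eigenvalues correspond to the 2 connected components.

[0, 0, 0.9430, 3.1727, 4, 5.4804, 6, 6.4039]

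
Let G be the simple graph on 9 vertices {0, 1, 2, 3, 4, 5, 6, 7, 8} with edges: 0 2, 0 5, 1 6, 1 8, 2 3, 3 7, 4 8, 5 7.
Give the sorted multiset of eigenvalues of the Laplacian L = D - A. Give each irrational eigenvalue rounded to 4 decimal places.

Reading degrees in the order [0, 1, 2, 3, 4, 5, 6, 7, 8] gives [2, 2, 2, 2, 1, 2, 1, 2, 2]; set D = diag(2, 2, 2, 2, 1, 2, 1, 2, 2) and form L = D - A. Diagonalising L (or applying a numerical eigensolver to the 9x9 matrix) gives the spectrum above. The 2 zero eigenvalues correspond to the 2 connected components. The eigenvalues sum to 16, which equals trace(L) = 2|E|.

[0, 0, 0.5858, 1.3820, 1.3820, 2, 3.4142, 3.6180, 3.6180]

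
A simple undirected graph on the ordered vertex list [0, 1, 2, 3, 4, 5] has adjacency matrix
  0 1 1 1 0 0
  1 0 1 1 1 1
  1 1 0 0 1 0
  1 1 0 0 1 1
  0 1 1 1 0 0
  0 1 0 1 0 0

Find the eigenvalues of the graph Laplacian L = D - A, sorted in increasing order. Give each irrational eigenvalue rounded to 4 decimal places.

Reading degrees in the order [0, 1, 2, 3, 4, 5] gives [3, 5, 3, 4, 3, 2]; set D = diag(3, 5, 3, 4, 3, 2) and form L = D - A. Since every row of L sums to 0, the all-ones vector is in the kernel and 0 is an eigenvalue. The single zero eigenvalue shows the graph is connected.

[0, 1.8299, 3, 3.6889, 5.4812, 6]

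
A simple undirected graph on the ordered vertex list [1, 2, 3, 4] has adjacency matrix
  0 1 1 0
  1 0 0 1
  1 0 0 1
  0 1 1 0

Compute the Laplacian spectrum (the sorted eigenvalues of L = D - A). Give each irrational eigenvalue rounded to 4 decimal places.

Each diagonal entry of L is the vertex degree and each off-diagonal entry is -1 where an edge is present, 0 otherwise; in the order [1, 2, 3, 4] the diagonal is [2, 2, 2, 2]. The multiplicity of 0 as a Laplacian eigenvalue equals the number of connected components. The largest eigenvalue, 4, is at most the vertex count 4.

[0, 2, 2, 4]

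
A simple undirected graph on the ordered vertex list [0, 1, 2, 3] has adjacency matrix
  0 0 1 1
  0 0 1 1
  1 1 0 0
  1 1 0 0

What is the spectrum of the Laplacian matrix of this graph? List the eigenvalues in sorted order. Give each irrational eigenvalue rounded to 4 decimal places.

Each diagonal entry of L is the vertex degree and each off-diagonal entry is -1 where an edge is present, 0 otherwise; in the order [0, 1, 2, 3] the diagonal is [2, 2, 2, 2]. Since every row of L sums to 0, the all-ones vector is in the kernel and 0 is an eigenvalue. The single zero eigenvalue shows the graph is connected. The eigenvalues sum to 8, which equals trace(L) = 2|E|.

[0, 2, 2, 4]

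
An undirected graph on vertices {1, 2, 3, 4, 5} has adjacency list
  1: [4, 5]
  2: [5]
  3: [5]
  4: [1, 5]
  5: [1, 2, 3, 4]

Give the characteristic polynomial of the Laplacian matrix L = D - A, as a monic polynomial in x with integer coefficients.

x^5 - 10x^4 + 32x^3 - 38x^2 + 15x

With the vertex order [1, 2, 3, 4, 5], the degrees are [2, 1, 1, 2, 4], giving D = diag(2, 1, 1, 2, 4) and L = D - A. L has integer entries, so p(x) = det(xI - L) has integer coefficients. Expanding the determinant yields x^5 - 10x^4 + 32x^3 - 38x^2 + 15x. The constant term is 0 because L is singular (the all-ones vector lies in its kernel).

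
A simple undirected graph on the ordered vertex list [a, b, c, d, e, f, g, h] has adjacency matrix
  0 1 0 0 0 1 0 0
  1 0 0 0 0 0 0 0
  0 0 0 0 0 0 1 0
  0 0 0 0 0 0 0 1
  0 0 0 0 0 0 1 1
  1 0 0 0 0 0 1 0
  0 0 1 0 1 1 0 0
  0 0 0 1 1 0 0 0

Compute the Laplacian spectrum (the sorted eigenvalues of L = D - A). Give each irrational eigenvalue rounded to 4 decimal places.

Each diagonal entry of L is the vertex degree and each off-diagonal entry is -1 where an edge is present, 0 otherwise; in the order [a, b, c, d, e, f, g, h] the diagonal is [2, 1, 1, 1, 2, 2, 3, 2]. L is symmetric positive semidefinite, so every eigenvalue is real and nonnegative. The eigenvalues sum to 14, which equals trace(L) = 2|E|.

[0, 0.1981, 0.4915, 1.3204, 1.5550, 2.8258, 3.2470, 4.3623]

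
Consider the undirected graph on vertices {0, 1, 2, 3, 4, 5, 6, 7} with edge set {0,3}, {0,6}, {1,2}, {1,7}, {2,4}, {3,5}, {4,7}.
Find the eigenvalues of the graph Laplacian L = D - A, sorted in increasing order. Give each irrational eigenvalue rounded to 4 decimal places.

Each diagonal entry of L is the vertex degree and each off-diagonal entry is -1 where an edge is present, 0 otherwise; in the order [0, 1, 2, 3, 4, 5, 6, 7] the diagonal is [2, 2, 2, 2, 2, 1, 1, 2]. Diagonalising L (or applying a numerical eigensolver to the 8x8 matrix) gives the spectrum above. The 2 zero eigenvalues correspond to the 2 connected components.

[0, 0, 0.5858, 2, 2, 2, 3.4142, 4]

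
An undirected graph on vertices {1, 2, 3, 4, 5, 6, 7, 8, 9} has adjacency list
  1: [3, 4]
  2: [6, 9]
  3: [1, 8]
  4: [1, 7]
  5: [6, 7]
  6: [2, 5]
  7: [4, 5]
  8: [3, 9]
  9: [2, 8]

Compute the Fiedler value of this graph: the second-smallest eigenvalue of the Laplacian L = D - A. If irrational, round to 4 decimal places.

Each diagonal entry of L is the vertex degree and each off-diagonal entry is -1 where an edge is present, 0 otherwise; in the order [1, 2, 3, 4, 5, 6, 7, 8, 9] the diagonal is [2, 2, 2, 2, 2, 2, 2, 2, 2]. The sorted Laplacian eigenvalues are [0, 0.4679, 0.4679, 1.6527, 1.6527, 3, 3, 3.8794, 3.8794]; the algebraic connectivity is the second entry, 0.4679. There is one zero in the spectrum, matching the 1 component.

0.4679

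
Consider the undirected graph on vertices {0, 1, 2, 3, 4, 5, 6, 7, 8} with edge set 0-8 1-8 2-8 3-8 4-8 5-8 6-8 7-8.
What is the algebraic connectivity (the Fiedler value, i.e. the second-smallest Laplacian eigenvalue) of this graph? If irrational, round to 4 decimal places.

With the vertex order [0, 1, 2, 3, 4, 5, 6, 7, 8], the degrees are [1, 1, 1, 1, 1, 1, 1, 1, 8], giving D = diag(1, 1, 1, 1, 1, 1, 1, 1, 8) and L = D - A. Computing the eigenvalues of L and sorting gives [0, 1, 1, 1, 1, 1, 1, 1, 9]. The Fiedler value lambda_2 = 1 is strictly positive, so the graph is connected. There is one zero in the spectrum, matching the 1 component.

1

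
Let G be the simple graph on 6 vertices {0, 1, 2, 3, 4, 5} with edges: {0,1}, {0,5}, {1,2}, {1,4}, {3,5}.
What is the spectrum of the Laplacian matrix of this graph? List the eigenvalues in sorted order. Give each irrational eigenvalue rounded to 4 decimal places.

Each diagonal entry of L is the vertex degree and each off-diagonal entry is -1 where an edge is present, 0 otherwise; in the order [0, 1, 2, 3, 4, 5] the diagonal is [2, 3, 1, 1, 1, 2]. L is symmetric positive semidefinite, so every eigenvalue is real and nonnegative. The single zero eigenvalue shows the graph is connected. By the matrix-tree theorem the graph has (1/6) * product of the nonzero eigenvalues = 1 spanning tree.

[0, 0.3249, 1, 1.4608, 3, 4.2143]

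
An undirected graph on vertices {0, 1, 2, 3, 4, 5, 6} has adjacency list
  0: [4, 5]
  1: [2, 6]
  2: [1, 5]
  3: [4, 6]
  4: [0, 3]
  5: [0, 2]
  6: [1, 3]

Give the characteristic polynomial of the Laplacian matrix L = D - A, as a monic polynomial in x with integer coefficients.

With the vertex order [0, 1, 2, 3, 4, 5, 6], the degrees are [2, 2, 2, 2, 2, 2, 2], giving D = diag(2, 2, 2, 2, 2, 2, 2) and L = D - A. L has integer entries, so p(x) = det(xI - L) has integer coefficients. Expanding the determinant yields x^7 - 14x^6 + 77x^5 - 210x^4 + 294x^3 - 196x^2 + 49x. The coefficient of x^6 equals -trace(L) = -14, matching the sum of degrees. By the matrix-tree theorem the graph has (1/7) * product of the nonzero eigenvalues = 7 spanning trees.

x^7 - 14x^6 + 77x^5 - 210x^4 + 294x^3 - 196x^2 + 49x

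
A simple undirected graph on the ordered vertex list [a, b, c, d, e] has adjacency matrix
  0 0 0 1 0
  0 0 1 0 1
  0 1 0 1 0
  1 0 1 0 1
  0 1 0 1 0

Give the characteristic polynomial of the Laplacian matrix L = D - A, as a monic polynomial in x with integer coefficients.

x^5 - 10x^4 + 34x^3 - 46x^2 + 20x

Reading degrees in the order [a, b, c, d, e] gives [1, 2, 2, 3, 2]; set D = diag(1, 2, 2, 3, 2) and form L = D - A. L has integer entries, so p(x) = det(xI - L) has integer coefficients. Expanding the determinant yields x^5 - 10x^4 + 34x^3 - 46x^2 + 20x. The constant term is 0 because L is singular (the all-ones vector lies in its kernel).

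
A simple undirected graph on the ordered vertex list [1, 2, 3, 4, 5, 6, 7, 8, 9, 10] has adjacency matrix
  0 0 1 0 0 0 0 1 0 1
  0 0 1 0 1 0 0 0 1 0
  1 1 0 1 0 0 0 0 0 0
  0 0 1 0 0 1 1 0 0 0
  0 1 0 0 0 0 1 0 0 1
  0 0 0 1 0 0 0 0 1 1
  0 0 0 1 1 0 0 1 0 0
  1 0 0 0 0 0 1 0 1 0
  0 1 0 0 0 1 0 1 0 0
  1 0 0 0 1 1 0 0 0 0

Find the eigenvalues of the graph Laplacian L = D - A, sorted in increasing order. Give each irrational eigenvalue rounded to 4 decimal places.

[0, 2, 2, 2, 2, 2, 5, 5, 5, 5]

Reading degrees in the order [1, 2, 3, 4, 5, 6, 7, 8, 9, 10] gives [3, 3, 3, 3, 3, 3, 3, 3, 3, 3]; set D = diag(3, 3, 3, 3, 3, 3, 3, 3, 3, 3) and form L = D - A. Diagonalising L (or applying a numerical eigensolver to the 10x10 matrix) gives the spectrum above. The largest eigenvalue, 5, is at most the vertex count 10.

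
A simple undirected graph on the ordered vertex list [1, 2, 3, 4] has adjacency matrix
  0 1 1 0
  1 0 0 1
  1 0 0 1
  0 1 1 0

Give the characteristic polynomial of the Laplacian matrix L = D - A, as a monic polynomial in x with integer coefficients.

x^4 - 8x^3 + 20x^2 - 16x

With the vertex order [1, 2, 3, 4], the degrees are [2, 2, 2, 2], giving D = diag(2, 2, 2, 2) and L = D - A. The eigenvalues of L are [0, 2, 2, 4]; the characteristic polynomial is the product of (x - lambda_i), which multiplies out to x^4 - 8x^3 + 20x^2 - 16x. The constant term is 0 because L is singular (the all-ones vector lies in its kernel). The largest eigenvalue, 4, is at most the vertex count 4.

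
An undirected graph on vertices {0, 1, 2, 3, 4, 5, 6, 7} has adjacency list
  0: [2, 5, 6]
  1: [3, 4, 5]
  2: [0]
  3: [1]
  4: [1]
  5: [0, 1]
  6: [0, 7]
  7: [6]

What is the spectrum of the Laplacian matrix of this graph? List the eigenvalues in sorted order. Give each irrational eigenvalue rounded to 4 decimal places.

Each diagonal entry of L is the vertex degree and each off-diagonal entry is -1 where an edge is present, 0 otherwise; in the order [0, 1, 2, 3, 4, 5, 6, 7] the diagonal is [3, 3, 1, 1, 1, 2, 2, 1]. Since every row of L sums to 0, the all-ones vector is in the kernel and 0 is an eigenvalue. The eigenvalues sum to 14, which equals trace(L) = 2|E|.

[0, 0.2137, 0.6177, 1, 1.4977, 2.3537, 3.8408, 4.4763]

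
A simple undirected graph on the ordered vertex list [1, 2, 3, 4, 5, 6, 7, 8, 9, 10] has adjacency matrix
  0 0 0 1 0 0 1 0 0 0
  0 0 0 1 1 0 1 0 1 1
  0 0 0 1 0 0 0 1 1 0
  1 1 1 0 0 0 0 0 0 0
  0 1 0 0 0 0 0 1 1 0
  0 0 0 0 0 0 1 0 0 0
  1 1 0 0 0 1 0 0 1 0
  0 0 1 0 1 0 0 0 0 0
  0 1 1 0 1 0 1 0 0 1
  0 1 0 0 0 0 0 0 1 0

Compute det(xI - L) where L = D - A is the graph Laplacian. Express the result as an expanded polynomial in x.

x^10 - 30x^9 + 382x^8 - 2700x^7 + 11629x^6 - 31512x^5 + 53453x^4 - 54432x^3 + 30028x^2 - 6790x

Reading degrees in the order [1, 2, 3, 4, 5, 6, 7, 8, 9, 10] gives [2, 5, 3, 3, 3, 1, 4, 2, 5, 2]; set D = diag(2, 5, 3, 3, 3, 1, 4, 2, 5, 2) and form L = D - A. Computing det(xI - L) by cofactor expansion (or equivalently via sum-over-permutations) gives x^10 - 30x^9 + 382x^8 - 2700x^7 + 11629x^6 - 31512x^5 + 53453x^4 - 54432x^3 + 30028x^2 - 6790x. The constant term is 0 because L is singular (the all-ones vector lies in its kernel). By the matrix-tree theorem the graph has (1/10) * product of the nonzero eigenvalues = 679 spanning trees.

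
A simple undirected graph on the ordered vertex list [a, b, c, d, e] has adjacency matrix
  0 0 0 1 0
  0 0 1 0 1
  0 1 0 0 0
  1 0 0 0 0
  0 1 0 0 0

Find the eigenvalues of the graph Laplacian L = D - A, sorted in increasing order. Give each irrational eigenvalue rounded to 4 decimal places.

[0, 0, 1, 2, 3]

With the vertex order [a, b, c, d, e], the degrees are [1, 2, 1, 1, 1], giving D = diag(1, 2, 1, 1, 1) and L = D - A. The multiplicity of 0 as a Laplacian eigenvalue equals the number of connected components. The 2 zero eigenvalues correspond to the 2 connected components. The largest eigenvalue, 3, is at most the vertex count 5.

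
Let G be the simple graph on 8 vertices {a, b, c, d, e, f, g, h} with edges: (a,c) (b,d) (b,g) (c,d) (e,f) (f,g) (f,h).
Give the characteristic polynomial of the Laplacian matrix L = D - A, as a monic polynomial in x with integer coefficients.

x^8 - 14x^7 + 77x^6 - 212x^5 + 309x^4 - 232x^3 + 79x^2 - 8x

Each diagonal entry of L is the vertex degree and each off-diagonal entry is -1 where an edge is present, 0 otherwise; in the order [a, b, c, d, e, f, g, h] the diagonal is [1, 2, 2, 2, 1, 3, 2, 1]. L has integer entries, so p(x) = det(xI - L) has integer coefficients. Expanding the determinant yields x^8 - 14x^7 + 77x^6 - 212x^5 + 309x^4 - 232x^3 + 79x^2 - 8x. The coefficient of x^7 equals -trace(L) = -14, matching the sum of degrees. The eigenvalues sum to 14, which equals trace(L) = 2|E|.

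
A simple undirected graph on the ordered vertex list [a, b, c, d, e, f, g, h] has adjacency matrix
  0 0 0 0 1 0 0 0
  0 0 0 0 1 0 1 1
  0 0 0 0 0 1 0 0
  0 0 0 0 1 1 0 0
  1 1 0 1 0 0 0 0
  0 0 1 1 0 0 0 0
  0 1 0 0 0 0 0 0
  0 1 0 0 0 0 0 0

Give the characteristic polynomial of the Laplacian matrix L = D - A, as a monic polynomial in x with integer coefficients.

x^8 - 14x^7 + 76x^6 - 204x^5 + 287x^4 - 208x^3 + 70x^2 - 8x

With the vertex order [a, b, c, d, e, f, g, h], the degrees are [1, 3, 1, 2, 3, 2, 1, 1], giving D = diag(1, 3, 1, 2, 3, 2, 1, 1) and L = D - A. L has integer entries, so p(x) = det(xI - L) has integer coefficients. Expanding the determinant yields x^8 - 14x^7 + 76x^6 - 204x^5 + 287x^4 - 208x^3 + 70x^2 - 8x. Since p(0) = det(-L) = 0, x divides p(x). The largest eigenvalue, 4.6412, is at most the vertex count 8. There is one zero in the spectrum, matching the 1 component.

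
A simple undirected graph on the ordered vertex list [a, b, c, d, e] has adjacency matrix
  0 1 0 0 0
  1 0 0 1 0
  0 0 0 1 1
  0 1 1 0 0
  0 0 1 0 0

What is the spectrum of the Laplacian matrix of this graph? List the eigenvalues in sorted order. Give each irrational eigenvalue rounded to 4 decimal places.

[0, 0.3820, 1.3820, 2.6180, 3.6180]

Each diagonal entry of L is the vertex degree and each off-diagonal entry is -1 where an edge is present, 0 otherwise; in the order [a, b, c, d, e] the diagonal is [1, 2, 2, 2, 1]. Since every row of L sums to 0, the all-ones vector is in the kernel and 0 is an eigenvalue. The single zero eigenvalue shows the graph is connected.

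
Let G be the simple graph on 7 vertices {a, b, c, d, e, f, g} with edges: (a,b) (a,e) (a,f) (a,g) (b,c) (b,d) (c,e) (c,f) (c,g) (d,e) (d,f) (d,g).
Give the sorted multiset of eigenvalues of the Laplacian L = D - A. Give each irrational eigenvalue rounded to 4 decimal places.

[0, 3, 3, 3, 4, 4, 7]

Reading degrees in the order [a, b, c, d, e, f, g] gives [4, 3, 4, 4, 3, 3, 3]; set D = diag(4, 3, 4, 4, 3, 3, 3) and form L = D - A. Diagonalising L (or applying a numerical eigensolver to the 7x7 matrix) gives the spectrum above. By the matrix-tree theorem the graph has (1/7) * product of the nonzero eigenvalues = 432 spanning trees.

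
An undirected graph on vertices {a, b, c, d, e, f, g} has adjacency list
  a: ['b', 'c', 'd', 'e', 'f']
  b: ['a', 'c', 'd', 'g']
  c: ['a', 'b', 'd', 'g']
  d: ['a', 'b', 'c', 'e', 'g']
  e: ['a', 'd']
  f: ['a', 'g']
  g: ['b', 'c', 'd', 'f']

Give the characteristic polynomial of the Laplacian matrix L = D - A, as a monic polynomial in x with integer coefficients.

x^7 - 26x^6 + 272x^5 - 1456x^4 + 4172x^3 - 6014x^2 + 3395x

With the vertex order [a, b, c, d, e, f, g], the degrees are [5, 4, 4, 5, 2, 2, 4], giving D = diag(5, 4, 4, 5, 2, 2, 4) and L = D - A. L has integer entries, so p(x) = det(xI - L) has integer coefficients. Expanding the determinant yields x^7 - 26x^6 + 272x^5 - 1456x^4 + 4172x^3 - 6014x^2 + 3395x. The coefficient of x^6 equals -trace(L) = -26, matching the sum of degrees. The eigenvalues sum to 26, which equals trace(L) = 2|E|.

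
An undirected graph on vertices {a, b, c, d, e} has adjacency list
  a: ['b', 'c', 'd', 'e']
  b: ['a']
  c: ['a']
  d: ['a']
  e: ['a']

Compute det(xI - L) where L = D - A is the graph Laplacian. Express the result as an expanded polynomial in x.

x^5 - 8x^4 + 18x^3 - 16x^2 + 5x

Reading degrees in the order [a, b, c, d, e] gives [4, 1, 1, 1, 1]; set D = diag(4, 1, 1, 1, 1) and form L = D - A. The eigenvalues of L are [0, 1, 1, 1, 5]; the characteristic polynomial is the product of (x - lambda_i), which multiplies out to x^5 - 8x^4 + 18x^3 - 16x^2 + 5x. Since p(0) = det(-L) = 0, x divides p(x). The largest eigenvalue, 5, is at most the vertex count 5.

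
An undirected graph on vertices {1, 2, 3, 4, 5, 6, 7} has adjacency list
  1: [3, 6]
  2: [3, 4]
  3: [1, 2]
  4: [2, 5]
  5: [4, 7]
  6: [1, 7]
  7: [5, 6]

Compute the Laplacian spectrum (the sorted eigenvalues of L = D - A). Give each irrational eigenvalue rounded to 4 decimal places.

Each diagonal entry of L is the vertex degree and each off-diagonal entry is -1 where an edge is present, 0 otherwise; in the order [1, 2, 3, 4, 5, 6, 7] the diagonal is [2, 2, 2, 2, 2, 2, 2]. The multiplicity of 0 as a Laplacian eigenvalue equals the number of connected components. The single zero eigenvalue shows the graph is connected. There is one zero in the spectrum, matching the 1 component. The largest eigenvalue, 3.8019, is at most the vertex count 7.

[0, 0.7530, 0.7530, 2.4450, 2.4450, 3.8019, 3.8019]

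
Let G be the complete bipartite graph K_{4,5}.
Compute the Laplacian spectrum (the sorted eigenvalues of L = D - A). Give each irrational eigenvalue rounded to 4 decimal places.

The graph has 9 vertices and degree multiset [5, 5, 5, 5, 4, 4, 4, 4, 4]; D is the diagonal matrix of degrees and L = D - A. The multiplicity of 0 as a Laplacian eigenvalue equals the number of connected components. By the matrix-tree theorem the graph has (1/9) * product of the nonzero eigenvalues = 32000 spanning trees.

[0, 4, 4, 4, 4, 5, 5, 5, 9]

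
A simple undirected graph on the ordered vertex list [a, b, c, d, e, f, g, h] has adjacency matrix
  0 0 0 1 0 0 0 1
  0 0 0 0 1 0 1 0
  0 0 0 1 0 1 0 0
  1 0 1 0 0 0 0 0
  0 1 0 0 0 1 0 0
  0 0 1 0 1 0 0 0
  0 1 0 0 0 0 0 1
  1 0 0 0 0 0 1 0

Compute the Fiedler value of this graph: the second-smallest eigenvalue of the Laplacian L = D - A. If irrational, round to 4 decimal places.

0.5858

Each diagonal entry of L is the vertex degree and each off-diagonal entry is -1 where an edge is present, 0 otherwise; in the order [a, b, c, d, e, f, g, h] the diagonal is [2, 2, 2, 2, 2, 2, 2, 2]. Computing the eigenvalues of L and sorting gives [0, 0.5858, 0.5858, 2, 2, 3.4142, 3.4142, 4]. The Fiedler value lambda_2 = 0.5858 is strictly positive, so the graph is connected. There is one zero in the spectrum, matching the 1 component.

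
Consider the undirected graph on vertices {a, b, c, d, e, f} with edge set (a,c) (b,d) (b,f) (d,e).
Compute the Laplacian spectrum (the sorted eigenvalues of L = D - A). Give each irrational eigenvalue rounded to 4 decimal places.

[0, 0, 0.5858, 2, 2, 3.4142]

Reading degrees in the order [a, b, c, d, e, f] gives [1, 2, 1, 2, 1, 1]; set D = diag(1, 2, 1, 2, 1, 1) and form L = D - A. Since every row of L sums to 0, the all-ones vector is in the kernel and 0 is an eigenvalue. The 2 zero eigenvalues correspond to the 2 connected components. The largest eigenvalue, 3.4142, is at most the vertex count 6. There are 2 zeros in the spectrum, matching the 2 components.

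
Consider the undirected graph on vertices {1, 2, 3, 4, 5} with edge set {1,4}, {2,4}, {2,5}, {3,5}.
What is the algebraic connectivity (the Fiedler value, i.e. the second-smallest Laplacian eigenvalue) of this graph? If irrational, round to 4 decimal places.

0.3820

Each diagonal entry of L is the vertex degree and each off-diagonal entry is -1 where an edge is present, 0 otherwise; in the order [1, 2, 3, 4, 5] the diagonal is [1, 2, 1, 2, 2]. The sorted Laplacian eigenvalues are [0, 0.3820, 1.3820, 2.6180, 3.6180]; the algebraic connectivity is the second entry, 0.3820. The eigenvalues sum to 8, which equals trace(L) = 2|E|. There is one zero in the spectrum, matching the 1 component.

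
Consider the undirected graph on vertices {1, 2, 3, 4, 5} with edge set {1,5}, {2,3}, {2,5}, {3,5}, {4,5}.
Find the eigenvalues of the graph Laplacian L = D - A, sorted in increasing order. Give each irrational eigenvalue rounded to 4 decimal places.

[0, 1, 1, 3, 5]

With the vertex order [1, 2, 3, 4, 5], the degrees are [1, 2, 2, 1, 4], giving D = diag(1, 2, 2, 1, 4) and L = D - A. The multiplicity of 0 as a Laplacian eigenvalue equals the number of connected components. By the matrix-tree theorem the graph has (1/5) * product of the nonzero eigenvalues = 3 spanning trees. The eigenvalues sum to 10, which equals trace(L) = 2|E|.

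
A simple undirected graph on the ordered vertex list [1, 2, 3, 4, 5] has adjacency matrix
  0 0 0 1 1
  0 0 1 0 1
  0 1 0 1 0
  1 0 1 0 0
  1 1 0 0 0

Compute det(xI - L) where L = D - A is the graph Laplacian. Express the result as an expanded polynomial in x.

With the vertex order [1, 2, 3, 4, 5], the degrees are [2, 2, 2, 2, 2], giving D = diag(2, 2, 2, 2, 2) and L = D - A. Computing det(xI - L) by cofactor expansion (or equivalently via sum-over-permutations) gives x^5 - 10x^4 + 35x^3 - 50x^2 + 25x. The constant term is 0 because L is singular (the all-ones vector lies in its kernel).

x^5 - 10x^4 + 35x^3 - 50x^2 + 25x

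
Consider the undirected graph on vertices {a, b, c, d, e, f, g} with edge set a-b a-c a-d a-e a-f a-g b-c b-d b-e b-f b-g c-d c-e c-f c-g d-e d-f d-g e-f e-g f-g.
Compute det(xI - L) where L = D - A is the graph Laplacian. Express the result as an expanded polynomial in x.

x^7 - 42x^6 + 735x^5 - 6860x^4 + 36015x^3 - 100842x^2 + 117649x

With the vertex order [a, b, c, d, e, f, g], the degrees are [6, 6, 6, 6, 6, 6, 6], giving D = diag(6, 6, 6, 6, 6, 6, 6) and L = D - A. L has integer entries, so p(x) = det(xI - L) has integer coefficients. Expanding the determinant yields x^7 - 42x^6 + 735x^5 - 6860x^4 + 36015x^3 - 100842x^2 + 117649x. The constant term is 0 because L is singular (the all-ones vector lies in its kernel). There is one zero in the spectrum, matching the 1 component.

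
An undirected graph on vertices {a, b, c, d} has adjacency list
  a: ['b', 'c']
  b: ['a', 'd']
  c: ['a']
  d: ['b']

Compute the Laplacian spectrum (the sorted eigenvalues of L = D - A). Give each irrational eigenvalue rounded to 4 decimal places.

Each diagonal entry of L is the vertex degree and each off-diagonal entry is -1 where an edge is present, 0 otherwise; in the order [a, b, c, d] the diagonal is [2, 2, 1, 1]. Diagonalising L (or applying a numerical eigensolver to the 4x4 matrix) gives the spectrum above. The eigenvalues sum to 6, which equals trace(L) = 2|E|.

[0, 0.5858, 2, 3.4142]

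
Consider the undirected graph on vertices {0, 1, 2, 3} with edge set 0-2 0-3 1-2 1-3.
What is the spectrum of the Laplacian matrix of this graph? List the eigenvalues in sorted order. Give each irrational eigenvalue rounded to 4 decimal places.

With the vertex order [0, 1, 2, 3], the degrees are [2, 2, 2, 2], giving D = diag(2, 2, 2, 2) and L = D - A. Diagonalising L (or applying a numerical eigensolver to the 4x4 matrix) gives the spectrum above. By the matrix-tree theorem the graph has (1/4) * product of the nonzero eigenvalues = 4 spanning trees. The eigenvalues sum to 8, which equals trace(L) = 2|E|.

[0, 2, 2, 4]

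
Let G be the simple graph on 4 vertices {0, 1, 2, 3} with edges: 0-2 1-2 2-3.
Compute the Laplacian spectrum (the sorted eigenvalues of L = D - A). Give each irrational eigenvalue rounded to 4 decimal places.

With the vertex order [0, 1, 2, 3], the degrees are [1, 1, 3, 1], giving D = diag(1, 1, 3, 1) and L = D - A. Diagonalising L (or applying a numerical eigensolver to the 4x4 matrix) gives the spectrum above. There is one zero in the spectrum, matching the 1 component. By the matrix-tree theorem the graph has (1/4) * product of the nonzero eigenvalues = 1 spanning tree.

[0, 1, 1, 4]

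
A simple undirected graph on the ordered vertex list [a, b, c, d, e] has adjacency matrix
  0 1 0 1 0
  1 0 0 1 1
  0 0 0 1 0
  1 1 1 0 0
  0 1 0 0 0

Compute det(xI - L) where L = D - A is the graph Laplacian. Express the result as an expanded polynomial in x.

x^5 - 10x^4 + 33x^3 - 40x^2 + 15x

With the vertex order [a, b, c, d, e], the degrees are [2, 3, 1, 3, 1], giving D = diag(2, 3, 1, 3, 1) and L = D - A. L has integer entries, so p(x) = det(xI - L) has integer coefficients. Expanding the determinant yields x^5 - 10x^4 + 33x^3 - 40x^2 + 15x. Since p(0) = det(-L) = 0, x divides p(x). There is one zero in the spectrum, matching the 1 component.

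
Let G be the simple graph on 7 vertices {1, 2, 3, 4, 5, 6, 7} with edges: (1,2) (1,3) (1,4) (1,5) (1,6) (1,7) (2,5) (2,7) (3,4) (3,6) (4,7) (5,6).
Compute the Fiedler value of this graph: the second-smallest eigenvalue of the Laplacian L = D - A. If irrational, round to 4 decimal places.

2

Each diagonal entry of L is the vertex degree and each off-diagonal entry is -1 where an edge is present, 0 otherwise; in the order [1, 2, 3, 4, 5, 6, 7] the diagonal is [6, 3, 3, 3, 3, 3, 3]. Computing the eigenvalues of L and sorting gives [0, 2, 2, 4, 4, 5, 7]. The Fiedler value lambda_2 = 2 is strictly positive, so the graph is connected.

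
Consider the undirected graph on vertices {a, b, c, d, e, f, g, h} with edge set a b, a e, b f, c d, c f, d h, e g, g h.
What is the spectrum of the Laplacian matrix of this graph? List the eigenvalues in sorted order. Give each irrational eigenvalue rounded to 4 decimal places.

Reading degrees in the order [a, b, c, d, e, f, g, h] gives [2, 2, 2, 2, 2, 2, 2, 2]; set D = diag(2, 2, 2, 2, 2, 2, 2, 2) and form L = D - A. Diagonalising L (or applying a numerical eigensolver to the 8x8 matrix) gives the spectrum above. There is one zero in the spectrum, matching the 1 component. The eigenvalues sum to 16, which equals trace(L) = 2|E|.

[0, 0.5858, 0.5858, 2, 2, 3.4142, 3.4142, 4]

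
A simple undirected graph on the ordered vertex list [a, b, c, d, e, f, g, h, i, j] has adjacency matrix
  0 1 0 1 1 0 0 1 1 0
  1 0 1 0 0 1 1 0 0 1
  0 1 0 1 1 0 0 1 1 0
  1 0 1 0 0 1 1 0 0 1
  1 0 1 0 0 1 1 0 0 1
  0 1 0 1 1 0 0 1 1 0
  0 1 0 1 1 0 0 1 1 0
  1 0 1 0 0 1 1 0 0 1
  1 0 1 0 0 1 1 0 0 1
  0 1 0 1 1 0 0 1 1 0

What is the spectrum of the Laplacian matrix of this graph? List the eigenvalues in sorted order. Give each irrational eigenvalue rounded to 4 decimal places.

[0, 5, 5, 5, 5, 5, 5, 5, 5, 10]

With the vertex order [a, b, c, d, e, f, g, h, i, j], the degrees are [5, 5, 5, 5, 5, 5, 5, 5, 5, 5], giving D = diag(5, 5, 5, 5, 5, 5, 5, 5, 5, 5) and L = D - A. L is symmetric positive semidefinite, so every eigenvalue is real and nonnegative. The single zero eigenvalue shows the graph is connected. The largest eigenvalue, 10, is at most the vertex count 10.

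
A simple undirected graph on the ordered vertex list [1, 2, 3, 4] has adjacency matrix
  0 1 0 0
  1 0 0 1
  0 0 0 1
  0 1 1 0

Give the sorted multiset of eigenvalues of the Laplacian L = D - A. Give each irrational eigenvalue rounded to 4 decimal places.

With the vertex order [1, 2, 3, 4], the degrees are [1, 2, 1, 2], giving D = diag(1, 2, 1, 2) and L = D - A. L is symmetric positive semidefinite, so every eigenvalue is real and nonnegative. The single zero eigenvalue shows the graph is connected. The largest eigenvalue, 3.4142, is at most the vertex count 4.

[0, 0.5858, 2, 3.4142]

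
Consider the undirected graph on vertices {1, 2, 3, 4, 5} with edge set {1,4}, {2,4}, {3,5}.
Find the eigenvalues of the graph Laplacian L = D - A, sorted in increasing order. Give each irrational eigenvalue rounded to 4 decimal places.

[0, 0, 1, 2, 3]

With the vertex order [1, 2, 3, 4, 5], the degrees are [1, 1, 1, 2, 1], giving D = diag(1, 1, 1, 2, 1) and L = D - A. L is symmetric positive semidefinite, so every eigenvalue is real and nonnegative. The 2 zero eigenvalues correspond to the 2 connected components.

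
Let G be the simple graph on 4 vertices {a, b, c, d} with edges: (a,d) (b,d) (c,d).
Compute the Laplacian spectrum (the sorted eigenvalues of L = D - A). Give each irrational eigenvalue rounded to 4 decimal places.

[0, 1, 1, 4]

Reading degrees in the order [a, b, c, d] gives [1, 1, 1, 3]; set D = diag(1, 1, 1, 3) and form L = D - A. L is symmetric positive semidefinite, so every eigenvalue is real and nonnegative.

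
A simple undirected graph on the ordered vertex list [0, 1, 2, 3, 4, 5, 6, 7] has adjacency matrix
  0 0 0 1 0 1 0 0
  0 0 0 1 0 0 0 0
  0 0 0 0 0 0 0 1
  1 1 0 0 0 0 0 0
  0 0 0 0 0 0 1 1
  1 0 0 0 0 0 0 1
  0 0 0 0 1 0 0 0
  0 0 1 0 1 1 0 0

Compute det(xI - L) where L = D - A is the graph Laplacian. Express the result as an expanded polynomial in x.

Reading degrees in the order [0, 1, 2, 3, 4, 5, 6, 7] gives [2, 1, 1, 2, 2, 2, 1, 3]; set D = diag(2, 1, 1, 2, 2, 2, 1, 3) and form L = D - A. Computing det(xI - L) by cofactor expansion (or equivalently via sum-over-permutations) gives x^8 - 14x^7 + 77x^6 - 212x^5 + 308x^4 - 228x^3 + 76x^2 - 8x. The coefficient of x^7 equals -trace(L) = -14, matching the sum of degrees.

x^8 - 14x^7 + 77x^6 - 212x^5 + 308x^4 - 228x^3 + 76x^2 - 8x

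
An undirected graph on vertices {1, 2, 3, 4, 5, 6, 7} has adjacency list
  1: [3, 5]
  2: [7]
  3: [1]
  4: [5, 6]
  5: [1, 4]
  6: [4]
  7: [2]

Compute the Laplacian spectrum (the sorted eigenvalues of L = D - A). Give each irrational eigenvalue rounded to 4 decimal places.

Reading degrees in the order [1, 2, 3, 4, 5, 6, 7] gives [2, 1, 1, 2, 2, 1, 1]; set D = diag(2, 1, 1, 2, 2, 1, 1) and form L = D - A. The multiplicity of 0 as a Laplacian eigenvalue equals the number of connected components. The 2 zero eigenvalues correspond to the 2 connected components. The eigenvalues sum to 10, which equals trace(L) = 2|E|.

[0, 0, 0.3820, 1.3820, 2, 2.6180, 3.6180]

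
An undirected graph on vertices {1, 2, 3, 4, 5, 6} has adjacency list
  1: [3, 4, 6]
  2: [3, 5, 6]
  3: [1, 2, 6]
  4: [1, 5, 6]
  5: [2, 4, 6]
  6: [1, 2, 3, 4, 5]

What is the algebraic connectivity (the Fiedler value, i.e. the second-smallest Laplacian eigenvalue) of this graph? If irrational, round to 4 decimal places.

Reading degrees in the order [1, 2, 3, 4, 5, 6] gives [3, 3, 3, 3, 3, 5]; set D = diag(3, 3, 3, 3, 3, 5) and form L = D - A. The sorted Laplacian eigenvalues are [0, 2.3820, 2.3820, 4.6180, 4.6180, 6]; the algebraic connectivity is the second entry, 2.3820. There is one zero in the spectrum, matching the 1 component.

2.3820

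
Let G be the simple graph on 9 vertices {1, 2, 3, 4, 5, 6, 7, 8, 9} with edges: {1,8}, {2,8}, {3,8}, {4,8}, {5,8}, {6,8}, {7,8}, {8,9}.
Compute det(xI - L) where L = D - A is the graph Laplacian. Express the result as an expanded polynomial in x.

With the vertex order [1, 2, 3, 4, 5, 6, 7, 8, 9], the degrees are [1, 1, 1, 1, 1, 1, 1, 8, 1], giving D = diag(1, 1, 1, 1, 1, 1, 1, 8, 1) and L = D - A. The eigenvalues of L are [0, 1, 1, 1, 1, 1, 1, 1, 9]; the characteristic polynomial is the product of (x - lambda_i), which multiplies out to x^9 - 16x^8 + 84x^7 - 224x^6 + 350x^5 - 336x^4 + 196x^3 - 64x^2 + 9x. Since p(0) = det(-L) = 0, x divides p(x). There is one zero in the spectrum, matching the 1 component.

x^9 - 16x^8 + 84x^7 - 224x^6 + 350x^5 - 336x^4 + 196x^3 - 64x^2 + 9x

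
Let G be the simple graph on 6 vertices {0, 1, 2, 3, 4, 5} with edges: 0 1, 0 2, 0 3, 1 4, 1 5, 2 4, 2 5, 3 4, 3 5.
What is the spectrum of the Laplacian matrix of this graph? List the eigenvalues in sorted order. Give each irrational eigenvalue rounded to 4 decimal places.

Reading degrees in the order [0, 1, 2, 3, 4, 5] gives [3, 3, 3, 3, 3, 3]; set D = diag(3, 3, 3, 3, 3, 3) and form L = D - A. Diagonalising L (or applying a numerical eigensolver to the 6x6 matrix) gives the spectrum above. The largest eigenvalue, 6, is at most the vertex count 6.

[0, 3, 3, 3, 3, 6]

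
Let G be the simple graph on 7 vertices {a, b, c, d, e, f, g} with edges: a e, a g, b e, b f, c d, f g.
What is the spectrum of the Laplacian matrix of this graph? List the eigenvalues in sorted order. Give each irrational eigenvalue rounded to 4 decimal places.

With the vertex order [a, b, c, d, e, f, g], the degrees are [2, 2, 1, 1, 2, 2, 2], giving D = diag(2, 2, 1, 1, 2, 2, 2) and L = D - A. The multiplicity of 0 as a Laplacian eigenvalue equals the number of connected components. The 2 zero eigenvalues correspond to the 2 connected components.

[0, 0, 1.3820, 1.3820, 2, 3.6180, 3.6180]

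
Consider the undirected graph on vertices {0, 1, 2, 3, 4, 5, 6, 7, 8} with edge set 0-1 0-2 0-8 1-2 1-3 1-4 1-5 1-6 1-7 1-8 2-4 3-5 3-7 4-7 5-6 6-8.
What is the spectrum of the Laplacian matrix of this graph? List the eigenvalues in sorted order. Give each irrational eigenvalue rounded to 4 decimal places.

With the vertex order [0, 1, 2, 3, 4, 5, 6, 7, 8], the degrees are [3, 8, 3, 3, 3, 3, 3, 3, 3], giving D = diag(3, 8, 3, 3, 3, 3, 3, 3, 3) and L = D - A. The multiplicity of 0 as a Laplacian eigenvalue equals the number of connected components. The single zero eigenvalue shows the graph is connected. By the matrix-tree theorem the graph has (1/9) * product of the nonzero eigenvalues = 2205 spanning trees.

[0, 1.5858, 1.5858, 3, 3, 4.4142, 4.4142, 5, 9]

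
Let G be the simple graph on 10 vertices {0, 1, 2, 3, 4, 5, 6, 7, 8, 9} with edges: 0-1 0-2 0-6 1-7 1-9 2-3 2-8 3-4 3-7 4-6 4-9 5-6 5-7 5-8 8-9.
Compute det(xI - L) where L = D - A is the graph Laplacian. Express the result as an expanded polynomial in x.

Each diagonal entry of L is the vertex degree and each off-diagonal entry is -1 where an edge is present, 0 otherwise; in the order [0, 1, 2, 3, 4, 5, 6, 7, 8, 9] the diagonal is [3, 3, 3, 3, 3, 3, 3, 3, 3, 3]. L has integer entries, so p(x) = det(xI - L) has integer coefficients. Expanding the determinant yields x^10 - 30x^9 + 390x^8 - 2880x^7 + 13305x^6 - 39882x^5 + 77640x^4 - 94800x^3 + 66000x^2 - 20000x. The coefficient of x^9 equals -trace(L) = -30, matching the sum of degrees. The eigenvalues sum to 30, which equals trace(L) = 2|E|.

x^10 - 30x^9 + 390x^8 - 2880x^7 + 13305x^6 - 39882x^5 + 77640x^4 - 94800x^3 + 66000x^2 - 20000x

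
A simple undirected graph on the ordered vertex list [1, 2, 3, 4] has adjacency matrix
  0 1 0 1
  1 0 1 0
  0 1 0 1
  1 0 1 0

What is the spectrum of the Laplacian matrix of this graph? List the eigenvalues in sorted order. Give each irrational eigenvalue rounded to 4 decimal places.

Reading degrees in the order [1, 2, 3, 4] gives [2, 2, 2, 2]; set D = diag(2, 2, 2, 2) and form L = D - A. The multiplicity of 0 as a Laplacian eigenvalue equals the number of connected components. By the matrix-tree theorem the graph has (1/4) * product of the nonzero eigenvalues = 4 spanning trees.

[0, 2, 2, 4]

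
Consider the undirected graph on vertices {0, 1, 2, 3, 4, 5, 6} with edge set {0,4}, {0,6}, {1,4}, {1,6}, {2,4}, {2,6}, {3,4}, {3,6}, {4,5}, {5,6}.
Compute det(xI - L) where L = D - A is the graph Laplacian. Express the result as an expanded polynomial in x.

Each diagonal entry of L is the vertex degree and each off-diagonal entry is -1 where an edge is present, 0 otherwise; in the order [0, 1, 2, 3, 4, 5, 6] the diagonal is [2, 2, 2, 2, 5, 2, 5]. Computing det(xI - L) by cofactor expansion (or equivalently via sum-over-permutations) gives x^7 - 20x^6 + 155x^5 - 600x^4 + 1240x^3 - 1312x^2 + 560x. The constant term is 0 because L is singular (the all-ones vector lies in its kernel). By the matrix-tree theorem the graph has (1/7) * product of the nonzero eigenvalues = 80 spanning trees.

x^7 - 20x^6 + 155x^5 - 600x^4 + 1240x^3 - 1312x^2 + 560x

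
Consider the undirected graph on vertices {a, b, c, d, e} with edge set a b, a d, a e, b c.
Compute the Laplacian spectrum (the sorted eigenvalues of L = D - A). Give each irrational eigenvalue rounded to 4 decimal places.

With the vertex order [a, b, c, d, e], the degrees are [3, 2, 1, 1, 1], giving D = diag(3, 2, 1, 1, 1) and L = D - A. The multiplicity of 0 as a Laplacian eigenvalue equals the number of connected components.

[0, 0.5188, 1, 2.3111, 4.1701]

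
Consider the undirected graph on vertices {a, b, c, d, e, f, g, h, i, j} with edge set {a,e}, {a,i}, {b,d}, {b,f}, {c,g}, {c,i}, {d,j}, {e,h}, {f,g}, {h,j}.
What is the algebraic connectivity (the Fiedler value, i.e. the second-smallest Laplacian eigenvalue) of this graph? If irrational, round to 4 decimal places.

0.3820

Reading degrees in the order [a, b, c, d, e, f, g, h, i, j] gives [2, 2, 2, 2, 2, 2, 2, 2, 2, 2]; set D = diag(2, 2, 2, 2, 2, 2, 2, 2, 2, 2) and form L = D - A. The sorted Laplacian eigenvalues are [0, 0.3820, 0.3820, 1.3820, 1.3820, 2.6180, 2.6180, 3.6180, 3.6180, 4]; the algebraic connectivity is the second entry, 0.3820. The eigenvalues sum to 20, which equals trace(L) = 2|E|.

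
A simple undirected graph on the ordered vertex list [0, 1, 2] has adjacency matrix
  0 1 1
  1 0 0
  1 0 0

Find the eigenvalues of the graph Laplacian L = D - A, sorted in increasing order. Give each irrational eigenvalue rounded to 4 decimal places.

[0, 1, 3]

With the vertex order [0, 1, 2], the degrees are [2, 1, 1], giving D = diag(2, 1, 1) and L = D - A. Since every row of L sums to 0, the all-ones vector is in the kernel and 0 is an eigenvalue. The single zero eigenvalue shows the graph is connected. There is one zero in the spectrum, matching the 1 component. The eigenvalues sum to 4, which equals trace(L) = 2|E|.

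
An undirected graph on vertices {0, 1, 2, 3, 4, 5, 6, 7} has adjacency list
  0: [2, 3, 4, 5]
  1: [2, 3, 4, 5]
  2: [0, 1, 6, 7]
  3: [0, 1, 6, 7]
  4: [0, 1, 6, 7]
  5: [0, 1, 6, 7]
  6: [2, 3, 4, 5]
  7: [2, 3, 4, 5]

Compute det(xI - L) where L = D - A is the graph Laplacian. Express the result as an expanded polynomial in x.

Each diagonal entry of L is the vertex degree and each off-diagonal entry is -1 where an edge is present, 0 otherwise; in the order [0, 1, 2, 3, 4, 5, 6, 7] the diagonal is [4, 4, 4, 4, 4, 4, 4, 4]. Computing det(xI - L) by cofactor expansion (or equivalently via sum-over-permutations) gives x^8 - 32x^7 + 432x^6 - 3200x^5 + 14080x^4 - 36864x^3 + 53248x^2 - 32768x. Since p(0) = det(-L) = 0, x divides p(x).

x^8 - 32x^7 + 432x^6 - 3200x^5 + 14080x^4 - 36864x^3 + 53248x^2 - 32768x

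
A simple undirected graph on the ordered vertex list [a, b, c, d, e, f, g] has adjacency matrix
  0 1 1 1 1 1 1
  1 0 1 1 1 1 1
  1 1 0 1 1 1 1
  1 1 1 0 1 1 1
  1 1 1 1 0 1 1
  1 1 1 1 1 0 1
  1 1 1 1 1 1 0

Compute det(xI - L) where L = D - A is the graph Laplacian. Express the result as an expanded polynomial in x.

x^7 - 42x^6 + 735x^5 - 6860x^4 + 36015x^3 - 100842x^2 + 117649x

Reading degrees in the order [a, b, c, d, e, f, g] gives [6, 6, 6, 6, 6, 6, 6]; set D = diag(6, 6, 6, 6, 6, 6, 6) and form L = D - A. Computing det(xI - L) by cofactor expansion (or equivalently via sum-over-permutations) gives x^7 - 42x^6 + 735x^5 - 6860x^4 + 36015x^3 - 100842x^2 + 117649x. The constant term is 0 because L is singular (the all-ones vector lies in its kernel). By the matrix-tree theorem the graph has (1/7) * product of the nonzero eigenvalues = 16807 spanning trees.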